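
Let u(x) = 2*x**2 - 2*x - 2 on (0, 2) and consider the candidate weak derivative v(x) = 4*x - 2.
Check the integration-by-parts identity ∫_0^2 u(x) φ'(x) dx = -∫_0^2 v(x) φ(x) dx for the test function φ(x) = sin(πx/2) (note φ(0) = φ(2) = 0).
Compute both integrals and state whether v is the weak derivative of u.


LHS = -8/π, RHS = -8/π. Yes, v = u' weakly.

u(x) = 2*x**2 - 2*x - 2, classical derivative u'(x) = 4*x - 2.
φ(x) = sin(πx/2), so φ'(x) = π*cos(π*x/2)/2.
Note φ(0) = φ(2) = 0, so the boundary term u·φ vanishes.
LHS = ∫_0^2 u(x) φ'(x) dx = ∫_0^2 (π*x^2*cos(π*x/2) - π*x*cos(π*x/2) - π*cos(π*x/2)) dx. Term by term:
  ∫_0^2 -π*cos(π*x/2) dx = 0;  ∫_0^2 π*x^2*cos(π*x/2) dx = -16/π;  ∫_0^2 -π*x*cos(π*x/2) dx = 8/π.
Sum: 0 − 16/π + 8/π = -8/π.
So LHS = -8/π.
∫_0^2 v(x) φ(x) dx = ∫_0^2 (4*x*sin(π*x/2) - 2*sin(π*x/2)) dx. Term by term:
  ∫_0^2 -2*sin(π*x/2) dx = -8/π;  ∫_0^2 4*x*sin(π*x/2) dx = 16/π.
Sum: -8/π + 16/π = 8/π.
So RHS = -∫_0^2 v(x) φ(x) dx = -8/π.
LHS = RHS, so the identity holds for this test φ.
Moreover u is smooth here and v(x) = u'(x) = 4*x - 2 pointwise, so the identity holds for every test function. Hence v is the weak derivative of u.


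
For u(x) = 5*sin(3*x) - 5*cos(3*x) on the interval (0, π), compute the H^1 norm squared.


||u||_{H^1(0,π)}^2 = 250*π

u'(x) = 15*sin(3*x) + 15*cos(3*x).
Expand u² and (u')² and integrate term by term on (0, π), using: for integers n ≥ 1, ∫_0^π sin²(nx) dx = ∫_0^π cos²(nx) dx = π/2; for n ≠ n', ∫_0^π sin(nx)sin(n'x) dx = ∫_0^π cos(nx)cos(n'x) dx = 0; and by product-to-sum, ∫_0^π sin(nx)cos(n'x) dx = ½∫_0^π [sin((n+n')x) + sin((n−n')x)] dx, which is 0 when n+n' is even and 2n/(n²−n'²) when n+n' is odd (it need not vanish on (0, π)).
  u² squared terms: (-5)²·∫cos(3x)² dx = 25·π/2 = 25*π/2;  (5)²·∫sin(3x)² dx = 25·π/2 = 25*π/2.
  u² cross terms: 2·(-5)·(5)·∫cos(3x)·sin(3x) dx = -50·(0) = 0.
  So ∫_0^π u² dx = 25*π/2 + 25*π/2 + 0 = 25*π.
  (u')² squared terms: (15)²·∫cos(3x)² dx = 225·π/2 = 225*π/2;  (15)²·∫sin(3x)² dx = 225·π/2 = 225*π/2.
  (u')² cross terms: 2·(15)·(15)·∫cos(3x)·sin(3x) dx = 450·(0) = 0.
  So ∫_0^π (u')² dx = 225*π/2 + 225*π/2 + 0 = 225*π.
||u||_{H^1}^2 = (25*π) + (225*π) = 250*π.


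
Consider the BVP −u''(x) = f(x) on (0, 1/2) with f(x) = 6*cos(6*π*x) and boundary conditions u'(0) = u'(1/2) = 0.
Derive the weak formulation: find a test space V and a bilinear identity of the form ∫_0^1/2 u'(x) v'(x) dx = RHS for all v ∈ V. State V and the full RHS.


V = H^1(0, 1/2) (no boundary constraint on v; u is determined up to an additive constant); weak form: ∫_0^1/2 u'v' dx = ∫_0^1/2 (6*cos(6*π*x)) v dx for all v ∈ V.

Multiply both sides by a test function v and integrate from 0 to 1/2:
  ∫_0^1/2 −u''(x) v(x) dx = ∫_0^1/2 f(x) v(x) dx.
Integrate the LHS by parts once:
  ∫_0^1/2 −u'' v dx = −[u'(x) v(x)]_0^1/2 + ∫_0^1/2 u'(x) v'(x) dx.
Thus ∫_0^1/2 u'(x) v'(x) dx = ∫_0^1/2 f(x) v(x) dx + [u'(x) v(x)]_0^1/2.
Choose V so that boundary terms are either known or forced to vanish.
u has homogeneous Neumann: u'(0) = u'(1/2) = 0. So [u' v]_0^1/2 = 0·v(1/2) − 0·v(0) = 0 for any v; take V = H^1(0, 1/2).
Weak formulation: find u (satisfying any essential BC) such that ∫_0^1/2 u'(x) v'(x) dx = ∫_0^1/2 f v dx for all v ∈ V (homogeneous Neumann, so boundary terms vanish).
Substituting f(x) = 6*cos(6*π*x), the right-hand side is ∫_0^1/2 (6*cos(6*π*x)) v dx.
Compatibility check (pure Neumann): taking v ≡ 1 ∈ V gives 0 = ∫_0^1/2 f dx + (0) − (0), i.e. ∫_0^1/2 f dx must equal u'(0) − u'(1/2) = 0. Indeed ∫_0^1/2 (6*cos(6*π*x)) dx = 0, so the data are compatible. The solution is then unique only up to an additive constant (fix it e.g. by requiring ∫_0^1/2 u dx = 0).


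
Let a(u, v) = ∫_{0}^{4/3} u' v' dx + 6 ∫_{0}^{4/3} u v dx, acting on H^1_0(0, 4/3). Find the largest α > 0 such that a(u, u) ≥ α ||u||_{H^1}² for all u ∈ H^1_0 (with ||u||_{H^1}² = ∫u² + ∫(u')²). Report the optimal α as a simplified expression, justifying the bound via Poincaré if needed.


α = 1

Coercivity of a(·,·) on H^1_0(0, 4/3) means a(u, u) ≥ α ||u||_{H^1}² for every u ∈ H^1_0.
The interval has length L = 4/3, and Poincaré/coercivity depend only on L. Here a(u, u) = ∫(u')² + (6)·∫u².
Here c = 6 ≥ 1, so a(u,u) = ∫(u')² + c∫u² ≥ ∫(u')² + ∫u² = ||u||_{H^1}², i.e. α = 1 works. No larger α is possible: a(u,u) ≥ α||u||_{H^1}² means (1−α)∫(u')² ≥ (α−c)∫u², and for the modes u_n = sin(nπ(x−x₀)/L) (x₀ the left endpoint) one has ∫u_n²/∫(u_n')² = (L/(nπ))² → 0, so a(u_n,u_n)/||u_n||_{H^1}² → 1. Hence the optimal constant is α = 1.
Therefore α = 1.


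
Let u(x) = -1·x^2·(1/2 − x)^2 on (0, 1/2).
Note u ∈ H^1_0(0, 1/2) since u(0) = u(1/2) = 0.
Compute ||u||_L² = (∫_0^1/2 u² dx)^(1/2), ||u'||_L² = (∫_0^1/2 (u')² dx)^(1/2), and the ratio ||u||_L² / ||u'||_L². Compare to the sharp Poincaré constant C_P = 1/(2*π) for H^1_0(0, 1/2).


||u||_L² / ||u'||_L² = sqrt(3)/12 < C_P = 1/(2*π).

u(x) = -1·x^2·(1/2 − x)^2, so u'(x) = x*(-8*x^2 + 6*x - 1)/2.
u(x) = -1·x^2·(1/2 − x)^2 vanishes at x = 0 and x = 1/2, so u ∈ H^1_0(0, 1/2). Differentiate via the product rule and integrate the resulting polynomials term by term.
  ∫_0^1/2 u² dx = ∫_0^1/2 (x^8 - 2*x^7 + 3*x^6/2 - x^5/2 + x^4/16) dx. Term by term:
    ∫_0^1/2 x^8 dx = 1/4608;  ∫_0^1/2 -2*x^7 dx = -1/1024;  ∫_0^1/2 3*x^6/2 dx = 3/1792;
    ∫_0^1/2 -x^5/2 dx = -1/768;  ∫_0^1/2 x^4/16 dx = 1/2560.
  Sum: 1/4608 − 1/1024 + 3/1792 − 1/768 + 1/2560 = 1/322560.
  ∫_0^1/2 (u')² dx = ∫_0^1/2 (16*x^6 - 24*x^5 + 13*x^4 - 3*x^3 + x^2/4) dx. Term by term:
    ∫_0^1/2 16*x^6 dx = 1/56;  ∫_0^1/2 -24*x^5 dx = -1/16;  ∫_0^1/2 13*x^4 dx = 13/160;
    ∫_0^1/2 -3*x^3 dx = -3/64;  ∫_0^1/2 x^2/4 dx = 1/96.
  Sum: 1/56 − 1/16 + 13/160 − 3/64 + 1/96 = 1/6720.
∫_0^1/2 u² dx = 1/322560, so ||u||_L² = sqrt(35)/3360.
∫_0^1/2 (u')² dx = 1/6720, so ||u'||_L² = sqrt(105)/840.
Ratio ||u||_L² / ||u'||_L² = sqrt(3)/12.
Sharp Poincaré constant on H^1_0(0, 1/2) is C_P = L/π = 1/(2*π), achieved by sin(2*π·x).
A polynomial bump cannot attain the sharp Poincaré constant (only the first sine eigenfunction does), so the ratio is strictly less than C_P, consistent with ||u||_L² ≤ C_P ||u'||_L².


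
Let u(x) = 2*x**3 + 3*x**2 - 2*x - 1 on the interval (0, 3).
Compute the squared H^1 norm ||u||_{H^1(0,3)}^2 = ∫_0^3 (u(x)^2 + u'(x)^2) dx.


||u||_{H^1}^2 = 197922/35

The H^1 norm (squared) on an interval (0, L) is
  ||u||_{H^1}^2 = ∫_0^L u(x)^2 dx + ∫_0^L u'(x)^2 dx.
Compute u'(x) = 6*x**2 + 6*x - 2.
Then u(x)^2 = 4*x**6 + 12*x**5 + x**4 - 16*x**3 - 2*x**2 + 4*x + 1 and u'(x)^2 = 36*x**4 + 72*x**3 + 12*x**2 - 24*x + 4.
Integrate each monomial from 0 to 3 using ∫_0^3 c·x^n dx = c·3^(n+1)/(n+1):
  ∫_0^3 u(x)^2 dx = ∫_0^3 (4*x^6 + 12*x^5 + x^4 - 16*x^3 - 2*x^2 + 4*x + 1) dx. Term by term:
    ∫_0^3 4*x^6 dx = 8748/7;  ∫_0^3 12*x^5 dx = 1458;  ∫_0^3 x^4 dx = 243/5;
    ∫_0^3 -16*x^3 dx = -324;  ∫_0^3 -2*x^2 dx = -18;  ∫_0^3 4*x dx = 18;
    ∫_0^3 1 dx = 3.
  Sum: 8748/7 + 1458 + 243/5 − 324 − 18 + 18 + 3 = 85236/35.
  ∫_0^3 u'(x)^2 dx = ∫_0^3 (36*x^4 + 72*x^3 + 12*x^2 - 24*x + 4) dx. Term by term:
    ∫_0^3 36*x^4 dx = 8748/5;  ∫_0^3 72*x^3 dx = 1458;  ∫_0^3 12*x^2 dx = 108;
    ∫_0^3 -24*x dx = -108;  ∫_0^3 4 dx = 12.
  Sum: 8748/5 + 1458 + 108 − 108 + 12 = 16098/5.
Adding: ||u||_{H^1}^2 = 85236/35 + 16098/5 = 197922/35.


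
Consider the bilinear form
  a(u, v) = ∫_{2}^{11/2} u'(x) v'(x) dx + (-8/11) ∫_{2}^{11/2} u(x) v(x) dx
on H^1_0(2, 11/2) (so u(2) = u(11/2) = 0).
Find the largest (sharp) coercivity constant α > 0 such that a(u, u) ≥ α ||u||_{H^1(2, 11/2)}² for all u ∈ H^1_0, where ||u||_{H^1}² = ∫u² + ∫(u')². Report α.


α = 4*(-98 + 11*π^2)/(11*(4*π^2 + 49))

Coercivity of a(·,·) on H^1_0(2, 11/2) means a(u, u) ≥ α ||u||_{H^1}² for every u ∈ H^1_0.
The interval has length L = 7/2, and Poincaré/coercivity depend only on L. Here a(u, u) = ∫(u')² + (-8/11)·∫u².
Here c = -8/11 < 0 with |c| < (π/L)² = 4*π^2/49, so coercivity still holds. The condition a(u,u) ≥ α||u||_{H^1}² reads (1−α)∫(u')² ≥ (α−c)∫u². Any admissible α is ≤ 1 (rapidly oscillating u have ∫u²/∫(u')² → 0), and α = 1 would force 0 ≥ (1−c)∫u², impossible since c < 1; so 1−α > 0. By the sharp Poincaré inequality on H^1_0 of an interval of length L, ∫(u')² ≥ (π/L)²∫u² with equality for the first sine mode sin(π(x−x₀)/L) (x₀ the left endpoint), so the inequality holds for all u iff (1−α)(π/L)² ≥ α − c, i.e. α ≤ ((π/L)² + c)/((π/L)² + 1) = (1 + c(L/π)²)/(1 + (L/π)²). (Direct route, valid since c ≤ 0: Poincaré gives c∫u² ≥ c(L/π)²∫(u')², so a(u,u) ≥ (1 + c(L/π)²)∫(u')², while ||u||_{H^1}² ≤ (1 + (L/π)²)∫(u')²; dividing yields the same α.) With (π/L)² = 4*π^2/49 and c = -8/11, the largest admissible constant is α = ((π/L)² + c)/((π/L)² + 1).
Simplifying, α = 4*(-98 + 11*π^2)/(11*(4*π^2 + 49)).


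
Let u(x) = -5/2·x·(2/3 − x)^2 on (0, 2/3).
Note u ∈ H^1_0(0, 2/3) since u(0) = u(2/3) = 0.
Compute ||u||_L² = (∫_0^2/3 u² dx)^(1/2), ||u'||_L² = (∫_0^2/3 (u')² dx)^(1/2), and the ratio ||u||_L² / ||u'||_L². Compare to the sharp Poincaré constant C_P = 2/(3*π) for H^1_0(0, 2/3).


||u||_L² / ||u'||_L² = sqrt(14)/21 < C_P = 2/(3*π).

u(x) = -5/2·x·(2/3 − x)^2, so u'(x) = -15*x^2/2 + 20*x/3 - 10/9.
u(x) = -5/2·x·(2/3 − x)^2 vanishes at x = 0 and x = 2/3, so u ∈ H^1_0(0, 2/3). Differentiate via the product rule and integrate the resulting polynomials term by term.
  ∫_0^2/3 u² dx = ∫_0^2/3 (25*x^6/4 - 50*x^5/3 + 50*x^4/3 - 200*x^3/27 + 100*x^2/81) dx. Term by term:
    ∫_0^2/3 25*x^6/4 dx = 800/15309;  ∫_0^2/3 -50*x^5/3 dx = -1600/6561;  ∫_0^2/3 50*x^4/3 dx = 320/729;
    ∫_0^2/3 -200*x^3/27 dx = -800/2187;  ∫_0^2/3 100*x^2/81 dx = 800/6561.
  Sum: 800/15309 − 1600/6561 + 320/729 − 800/2187 + 800/6561 = 160/45927.
  ∫_0^2/3 (u')² dx = ∫_0^2/3 (225*x^4/4 - 100*x^3 + 550*x^2/9 - 400*x/27 + 100/81) dx. Term by term:
    ∫_0^2/3 225*x^4/4 dx = 40/27;  ∫_0^2/3 -100*x^3 dx = -400/81;  ∫_0^2/3 550*x^2/9 dx = 4400/729;
    ∫_0^2/3 -400*x/27 dx = -800/243;  ∫_0^2/3 100/81 dx = 200/243.
  Sum: 40/27 − 400/81 + 4400/729 − 800/243 + 200/243 = 80/729.
∫_0^2/3 u² dx = 160/45927, so ||u||_L² = 4*sqrt(70)/567.
∫_0^2/3 (u')² dx = 80/729, so ||u'||_L² = 4*sqrt(5)/27.
Ratio ||u||_L² / ||u'||_L² = sqrt(14)/21.
Sharp Poincaré constant on H^1_0(0, 2/3) is C_P = L/π = 2/(3*π), achieved by sin(3*π/2·x).
A polynomial bump cannot attain the sharp Poincaré constant (only the first sine eigenfunction does), so the ratio is strictly less than C_P, consistent with ||u||_L² ≤ C_P ||u'||_L².


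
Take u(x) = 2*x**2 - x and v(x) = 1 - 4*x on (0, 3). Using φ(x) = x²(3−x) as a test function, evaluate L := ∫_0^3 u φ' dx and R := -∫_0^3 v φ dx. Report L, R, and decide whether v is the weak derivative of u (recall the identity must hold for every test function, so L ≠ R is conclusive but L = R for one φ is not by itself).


LHS = -837/20, RHS = 837/20. No, v is not the weak derivative of u.

u(x) = 2*x**2 - x, classical derivative u'(x) = 4*x - 1.
φ(x) = x²(3−x), so φ'(x) = 3*x*(2 - x).
Note φ(0) = φ(3) = 0, so the boundary term u·φ vanishes.
LHS = ∫_0^3 u(x) φ'(x) dx = ∫_0^3 (-6*x^4 + 15*x^3 - 6*x^2) dx. Term by term:
  ∫_0^3 -6*x^4 dx = -1458/5;  ∫_0^3 15*x^3 dx = 1215/4;  ∫_0^3 -6*x^2 dx = -54.
Sum: -1458/5 + 1215/4 − 54 = -837/20.
So LHS = -837/20.
∫_0^3 v(x) φ(x) dx = ∫_0^3 (4*x^4 - 13*x^3 + 3*x^2) dx. Term by term:
  ∫_0^3 4*x^4 dx = 972/5;  ∫_0^3 -13*x^3 dx = -1053/4;  ∫_0^3 3*x^2 dx = 27.
Sum: 972/5 − 1053/4 + 27 = -837/20.
So RHS = -∫_0^3 v(x) φ(x) dx = 837/20.
LHS − RHS = -837/10 ≠ 0, so the identity fails.
(For a valid weak derivative the identity must hold for EVERY test function, in particular this one. The failure shows v is NOT the weak derivative of u.)
Correct weak derivative would be u'(x) = 4*x - 1.


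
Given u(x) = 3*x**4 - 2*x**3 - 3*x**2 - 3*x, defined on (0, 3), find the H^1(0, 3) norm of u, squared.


||u||_{H^1}^2 = 1025028/35

The H^1 norm (squared) on an interval (0, L) is
  ||u||_{H^1}^2 = ∫_0^L u(x)^2 dx + ∫_0^L u'(x)^2 dx.
Compute u'(x) = 12*x**3 - 6*x**2 - 6*x - 3.
Then u(x)^2 = 9*x**8 - 12*x**7 - 14*x**6 - 6*x**5 + 21*x**4 + 18*x**3 + 9*x**2 and u'(x)^2 = 144*x**6 - 144*x**5 - 108*x**4 + 72*x**2 + 36*x + 9.
Integrate each monomial from 0 to 3 using ∫_0^3 c·x^n dx = c·3^(n+1)/(n+1):
  ∫_0^3 u(x)^2 dx = ∫_0^3 (9*x^8 - 12*x^7 - 14*x^6 - 6*x^5 + 21*x^4 + 18*x^3 + 9*x^2) dx. Term by term:
    ∫_0^3 9*x^8 dx = 19683;  ∫_0^3 -12*x^7 dx = -19683/2;  ∫_0^3 -14*x^6 dx = -4374;
    ∫_0^3 -6*x^5 dx = -729;  ∫_0^3 21*x^4 dx = 5103/5;  ∫_0^3 18*x^3 dx = 729/2;
    ∫_0^3 9*x^2 dx = 81.
  Sum: 19683 − 19683/2 − 4374 − 729 + 5103/5 + 729/2 + 81 = 31023/5.
  ∫_0^3 u'(x)^2 dx = ∫_0^3 (144*x^6 - 144*x^5 - 108*x^4 + 72*x^2 + 36*x + 9) dx. Term by term:
    ∫_0^3 144*x^6 dx = 314928/7;  ∫_0^3 -144*x^5 dx = -17496;  ∫_0^3 -108*x^4 dx = -26244/5;
    ∫_0^3 72*x^2 dx = 648;  ∫_0^3 36*x dx = 162;  ∫_0^3 9 dx = 27.
  Sum: 314928/7 − 17496 − 26244/5 + 648 + 162 + 27 = 807867/35.
Adding: ||u||_{H^1}^2 = 31023/5 + 807867/35 = 1025028/35.


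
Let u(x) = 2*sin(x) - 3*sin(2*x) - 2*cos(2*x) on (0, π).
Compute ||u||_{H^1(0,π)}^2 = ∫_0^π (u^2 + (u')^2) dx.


||u||_{H^1(0,π)}^2 = 80/3 + 73*π/2

u'(x) = 4*sin(2*x) + 2*cos(x) - 6*cos(2*x).
Expand u² and (u')² and integrate term by term on (0, π), using: for integers n ≥ 1, ∫_0^π sin²(nx) dx = ∫_0^π cos²(nx) dx = π/2; for n ≠ n', ∫_0^π sin(nx)sin(n'x) dx = ∫_0^π cos(nx)cos(n'x) dx = 0; and by product-to-sum, ∫_0^π sin(nx)cos(n'x) dx = ½∫_0^π [sin((n+n')x) + sin((n−n')x)] dx, which is 0 when n+n' is even and 2n/(n²−n'²) when n+n' is odd (it need not vanish on (0, π)).
  u² squared terms: (-3)²·∫sin(2x)² dx = 9·π/2 = 9*π/2;  (-2)²·∫cos(2x)² dx = 4·π/2 = 2*π;  (2)²·∫sin(x)² dx = 4·π/2 = 2*π.
  u² cross terms: 2·(-3)·(-2)·∫sin(2x)·cos(2x) dx = 12·(0) = 0;  2·(-3)·(2)·∫sin(2x)·sin(x) dx = -12·(0) = 0;  2·(-2)·(2)·∫cos(2x)·sin(x) dx = -8·(-2/3) = 16/3.
  So ∫_0^π u² dx = 9*π/2 + 2*π + 2*π + 0 + 0 + 16/3 = 16/3 + 17*π/2.
  (u')² squared terms: (-6)²·∫cos(2x)² dx = 36·π/2 = 18*π;  (2)²·∫cos(x)² dx = 4·π/2 = 2*π;  (4)²·∫sin(2x)² dx = 16·π/2 = 8*π.
  (u')² cross terms: 2·(-6)·(2)·∫cos(2x)·cos(x) dx = -24·(0) = 0;  2·(-6)·(4)·∫cos(2x)·sin(2x) dx = -48·(0) = 0;  2·(2)·(4)·∫cos(x)·sin(2x) dx = 16·(4/3) = 64/3.
  So ∫_0^π (u')² dx = 18*π + 2*π + 8*π + 0 + 0 + 64/3 = 64/3 + 28*π.
||u||_{H^1}^2 = (16/3 + 17*π/2) + (64/3 + 28*π) = 80/3 + 73*π/2.


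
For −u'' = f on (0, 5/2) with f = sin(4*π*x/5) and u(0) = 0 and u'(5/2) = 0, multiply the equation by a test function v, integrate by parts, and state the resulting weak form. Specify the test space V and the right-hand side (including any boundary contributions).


V = {v ∈ H^1(0, 5/2) : v(0) = 0} (test functions vanish at x = 0 where u is specified); weak form: ∫_0^5/2 u'v' dx = ∫_0^5/2 (sin(4*π*x/5)) v dx for all v ∈ V.

Multiply both sides by a test function v and integrate from 0 to 5/2:
  ∫_0^5/2 −u''(x) v(x) dx = ∫_0^5/2 f(x) v(x) dx.
Integrate the LHS by parts once:
  ∫_0^5/2 −u'' v dx = −[u'(x) v(x)]_0^5/2 + ∫_0^5/2 u'(x) v'(x) dx.
Thus ∫_0^5/2 u'(x) v'(x) dx = ∫_0^5/2 f(x) v(x) dx + [u'(x) v(x)]_0^5/2.
Choose V so that boundary terms are either known or forced to vanish.
Mixed BC: u(0) = 0 (Dirichlet) and u'(5/2) = 0 (Neumann). Define V = {v ∈ H^1(0, 5/2) : v(0) = 0}. Then [u' v]_0^5/2 = u'(5/2)·v(5/2) − u'(0)·0 = 0.
Weak formulation: find u (satisfying any essential BC) such that ∫_0^5/2 u'(x) v'(x) dx = ∫_0^5/2 f v dx for all v ∈ V (Dirichlet at 0 absorbed into V; the Neumann datum at x = 5/2 is zero, so no boundary term remains).
Substituting f(x) = sin(4*π*x/5), the right-hand side is ∫_0^5/2 (sin(4*π*x/5)) v dx.


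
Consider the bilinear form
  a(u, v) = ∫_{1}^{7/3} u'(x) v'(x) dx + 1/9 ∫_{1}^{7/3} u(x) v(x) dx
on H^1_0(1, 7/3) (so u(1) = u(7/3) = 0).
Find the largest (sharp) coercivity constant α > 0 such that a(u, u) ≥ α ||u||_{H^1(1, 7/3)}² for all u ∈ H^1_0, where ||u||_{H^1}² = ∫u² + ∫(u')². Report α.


α = (16 + 81*π^2)/(9*(16 + 9*π^2))

Coercivity of a(·,·) on H^1_0(1, 7/3) means a(u, u) ≥ α ||u||_{H^1}² for every u ∈ H^1_0.
The interval has length L = 4/3, and Poincaré/coercivity depend only on L. Here a(u, u) = ∫(u')² + (1/9)·∫u².
Here 0 < c = 1/9 < 1. The condition a(u,u) ≥ α||u||_{H^1}² reads (1−α)∫(u')² ≥ (α−c)∫u². Any admissible α is ≤ 1 (rapidly oscillating u have ∫u²/∫(u')² → 0), and α = 1 would force 0 ≥ (1−c)∫u², impossible since c < 1; so 1−α > 0. By the sharp Poincaré inequality on H^1_0 of an interval of length L, ∫(u')² ≥ (π/L)²∫u² with equality for the first sine mode sin(π(x−x₀)/L) (x₀ the left endpoint), so the inequality holds for all u iff (1−α)(π/L)² ≥ α − c, i.e. α ≤ ((π/L)² + c)/((π/L)² + 1) = (1 + c(L/π)²)/(1 + (L/π)²). With (π/L)² = 9*π^2/16 and c = 1/9, the largest admissible constant is α = ((π/L)² + c)/((π/L)² + 1).
Simplifying, α = (16 + 81*π^2)/(9*(16 + 9*π^2)).


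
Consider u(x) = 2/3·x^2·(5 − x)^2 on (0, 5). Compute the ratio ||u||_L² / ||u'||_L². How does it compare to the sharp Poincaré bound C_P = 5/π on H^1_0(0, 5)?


||u||_L² / ||u'||_L² = 5*sqrt(3)/6 < C_P = 5/π.

u(x) = 2/3·x^2·(5 − x)^2, so u'(x) = 4*x*(x - 5)*(2*x - 5)/3.
u(x) = 2/3·x^2·(5 − x)^2 vanishes at x = 0 and x = 5, so u ∈ H^1_0(0, 5). Differentiate via the product rule and integrate the resulting polynomials term by term.
  ∫_0^5 u² dx = ∫_0^5 (4*x^8/9 - 80*x^7/9 + 200*x^6/3 - 2000*x^5/9 + 2500*x^4/9) dx. Term by term:
    ∫_0^5 4*x^8/9 dx = 7812500/81;  ∫_0^5 -80*x^7/9 dx = -3906250/9;  ∫_0^5 200*x^6/3 dx = 15625000/21;
    ∫_0^5 -2000*x^5/9 dx = -15625000/27;  ∫_0^5 2500*x^4/9 dx = 1562500/9.
  Sum: 7812500/81 − 3906250/9 + 15625000/21 − 15625000/27 + 1562500/9 = 781250/567.
  ∫_0^5 (u')² dx = ∫_0^5 (64*x^6/9 - 320*x^5/3 + 5200*x^4/9 - 4000*x^3/3 + 10000*x^2/9) dx. Term by term:
    ∫_0^5 64*x^6/9 dx = 5000000/63;  ∫_0^5 -320*x^5/3 dx = -2500000/9;  ∫_0^5 5200*x^4/9 dx = 3250000/9;
    ∫_0^5 -4000*x^3/3 dx = -625000/3;  ∫_0^5 10000*x^2/9 dx = 1250000/27.
  Sum: 5000000/63 − 2500000/9 + 3250000/9 − 625000/3 + 1250000/27 = 125000/189.
∫_0^5 u² dx = 781250/567, so ||u||_L² = 625*sqrt(14)/63.
∫_0^5 (u')² dx = 125000/189, so ||u'||_L² = 250*sqrt(42)/63.
Ratio ||u||_L² / ||u'||_L² = 5*sqrt(3)/6.
Sharp Poincaré constant on H^1_0(0, 5) is C_P = L/π = 5/π, achieved by sin(π/5·x).
A polynomial bump cannot attain the sharp Poincaré constant (only the first sine eigenfunction does), so the ratio is strictly less than C_P, consistent with ||u||_L² ≤ C_P ||u'||_L².


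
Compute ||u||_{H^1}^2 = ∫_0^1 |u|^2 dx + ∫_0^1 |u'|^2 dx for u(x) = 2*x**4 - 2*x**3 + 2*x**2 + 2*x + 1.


||u||_{H^1}^2 = 1657/63

The H^1 norm (squared) on an interval (0, L) is
  ||u||_{H^1}^2 = ∫_0^L u(x)^2 dx + ∫_0^L u'(x)^2 dx.
Compute u'(x) = 8*x**3 - 6*x**2 + 4*x + 2.
Then u(x)^2 = 4*x**8 - 8*x**7 + 12*x**6 + 4*x**3 + 8*x**2 + 4*x + 1 and u'(x)^2 = 64*x**6 - 96*x**5 + 100*x**4 - 16*x**3 - 8*x**2 + 16*x + 4.
Integrate each monomial from 0 to 1 using ∫_0^1 c·x^n dx = c·1^(n+1)/(n+1):
  ∫_0^1 u(x)^2 dx = ∫_0^1 (4*x^8 - 8*x^7 + 12*x^6 + 4*x^3 + 8*x^2 + 4*x + 1) dx. Term by term:
    ∫_0^1 4*x^8 dx = 4/9;  ∫_0^1 -8*x^7 dx = -1;  ∫_0^1 12*x^6 dx = 12/7;
    ∫_0^1 4*x^3 dx = 1;  ∫_0^1 8*x^2 dx = 8/3;  ∫_0^1 4*x dx = 2;
    ∫_0^1 1 dx = 1.
  Sum: 4/9 − 1 + 12/7 + 1 + 8/3 + 2 + 1 = 493/63.
  ∫_0^1 u'(x)^2 dx = ∫_0^1 (64*x^6 - 96*x^5 + 100*x^4 - 16*x^3 - 8*x^2 + 16*x + 4) dx. Term by term:
    ∫_0^1 64*x^6 dx = 64/7;  ∫_0^1 -96*x^5 dx = -16;  ∫_0^1 100*x^4 dx = 20;
    ∫_0^1 -16*x^3 dx = -4;  ∫_0^1 -8*x^2 dx = -8/3;  ∫_0^1 16*x dx = 8;
    ∫_0^1 4 dx = 4.
  Sum: 64/7 − 16 + 20 − 4 − 8/3 + 8 + 4 = 388/21.
Adding: ||u||_{H^1}^2 = 493/63 + 388/21 = 1657/63.


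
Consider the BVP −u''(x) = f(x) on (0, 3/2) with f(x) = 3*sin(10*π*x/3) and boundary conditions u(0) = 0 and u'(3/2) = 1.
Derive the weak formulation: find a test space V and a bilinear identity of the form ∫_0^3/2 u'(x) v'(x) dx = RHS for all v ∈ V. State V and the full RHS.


V = {v ∈ H^1(0, 3/2) : v(0) = 0} (test functions vanish at x = 0 where u is specified); weak form: ∫_0^3/2 u'v' dx = ∫_0^3/2 (3*sin(10*π*x/3)) v dx + v(3/2) for all v ∈ V.

Multiply both sides by a test function v and integrate from 0 to 3/2:
  ∫_0^3/2 −u''(x) v(x) dx = ∫_0^3/2 f(x) v(x) dx.
Integrate the LHS by parts once:
  ∫_0^3/2 −u'' v dx = −[u'(x) v(x)]_0^3/2 + ∫_0^3/2 u'(x) v'(x) dx.
Thus ∫_0^3/2 u'(x) v'(x) dx = ∫_0^3/2 f(x) v(x) dx + [u'(x) v(x)]_0^3/2.
Choose V so that boundary terms are either known or forced to vanish.
Mixed BC: u(0) = 0 (Dirichlet) and u'(3/2) = 1 (Neumann). Define V = {v ∈ H^1(0, 3/2) : v(0) = 0}. Then [u' v]_0^3/2 = u'(3/2)·v(3/2) − u'(0)·0 = v(3/2).
Weak formulation: find u (satisfying any essential BC) such that ∫_0^3/2 u'(x) v'(x) dx = ∫_0^3/2 f v dx + v(3/2) for all v ∈ V (Dirichlet at 0 absorbed into V; Neumann datum at x = 3/2 contributes the boundary term).
Substituting f(x) = 3*sin(10*π*x/3), the right-hand side is ∫_0^3/2 (3*sin(10*π*x/3)) v dx + v(3/2).


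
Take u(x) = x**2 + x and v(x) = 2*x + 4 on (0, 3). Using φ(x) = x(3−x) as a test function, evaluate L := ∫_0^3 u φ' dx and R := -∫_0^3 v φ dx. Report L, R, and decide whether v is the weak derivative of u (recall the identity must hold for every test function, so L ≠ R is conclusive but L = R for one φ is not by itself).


LHS = -18, RHS = -63/2. No, v is not the weak derivative of u.

u(x) = x**2 + x, classical derivative u'(x) = 2*x + 1.
φ(x) = x(3−x), so φ'(x) = 3 - 2*x.
Note φ(0) = φ(3) = 0, so the boundary term u·φ vanishes.
LHS = ∫_0^3 u(x) φ'(x) dx = ∫_0^3 (-2*x^3 + x^2 + 3*x) dx. Term by term:
  ∫_0^3 -2*x^3 dx = -81/2;  ∫_0^3 x^2 dx = 9;  ∫_0^3 3*x dx = 27/2.
Sum: -81/2 + 9 + 27/2 = -18.
So LHS = -18.
∫_0^3 v(x) φ(x) dx = ∫_0^3 (-2*x^3 + 2*x^2 + 12*x) dx. Term by term:
  ∫_0^3 -2*x^3 dx = -81/2;  ∫_0^3 2*x^2 dx = 18;  ∫_0^3 12*x dx = 54.
Sum: -81/2 + 18 + 54 = 63/2.
So RHS = -∫_0^3 v(x) φ(x) dx = -63/2.
LHS − RHS = 27/2 ≠ 0, so the identity fails.
(For a valid weak derivative the identity must hold for EVERY test function, in particular this one. The failure shows v is NOT the weak derivative of u.)
Correct weak derivative would be u'(x) = 2*x + 1.


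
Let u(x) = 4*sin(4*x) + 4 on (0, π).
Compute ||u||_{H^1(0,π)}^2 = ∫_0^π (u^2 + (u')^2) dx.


||u||_{H^1(0,π)}^2 = 152*π

u'(x) = 16*cos(4*x).
Expand u² and (u')² and integrate term by term on (0, π), using: for integers n ≥ 1, ∫_0^π sin²(nx) dx = ∫_0^π cos²(nx) dx = π/2; for n ≠ n', ∫_0^π sin(nx)sin(n'x) dx = ∫_0^π cos(nx)cos(n'x) dx = 0; and by product-to-sum, ∫_0^π sin(nx)cos(n'x) dx = ½∫_0^π [sin((n+n')x) + sin((n−n')x)] dx, which is 0 when n+n' is even and 2n/(n²−n'²) when n+n' is odd (it need not vanish on (0, π)). For the constant mode: ∫_0^π 1 dx = π, ∫_0^π cos(nx) dx = 0, ∫_0^π sin(nx) dx = (1−(−1)^n)/n.
  u² squared terms: (4)²·∫1 dx = 16·π = 16*π;  (4)²·∫sin(4x)² dx = 16·π/2 = 8*π.
  u² cross terms: 2·(4)·(4)·∫1·sin(4x) dx = 32·(0) = 0.
  So ∫_0^π u² dx = 16*π + 8*π + 0 = 24*π.
  (u')² squared terms: (16)²·∫cos(4x)² dx = 256·π/2 = 128*π.
  So ∫_0^π (u')² dx = 128*π.
||u||_{H^1}^2 = (24*π) + (128*π) = 152*π.


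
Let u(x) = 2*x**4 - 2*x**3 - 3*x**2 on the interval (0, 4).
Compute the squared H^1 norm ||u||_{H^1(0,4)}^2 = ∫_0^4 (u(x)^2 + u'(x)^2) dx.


||u||_{H^1}^2 = 5383424/45

The H^1 norm (squared) on an interval (0, L) is
  ||u||_{H^1}^2 = ∫_0^L u(x)^2 dx + ∫_0^L u'(x)^2 dx.
Compute u'(x) = 8*x**3 - 6*x**2 - 6*x.
Then u(x)^2 = 4*x**8 - 8*x**7 - 8*x**6 + 12*x**5 + 9*x**4 and u'(x)^2 = 64*x**6 - 96*x**5 - 60*x**4 + 72*x**3 + 36*x**2.
Integrate each monomial from 0 to 4 using ∫_0^4 c·x^n dx = c·4^(n+1)/(n+1):
  ∫_0^4 u(x)^2 dx = ∫_0^4 (4*x^8 - 8*x^7 - 8*x^6 + 12*x^5 + 9*x^4) dx. Term by term:
    ∫_0^4 4*x^8 dx = 1048576/9;  ∫_0^4 -8*x^7 dx = -65536;  ∫_0^4 -8*x^6 dx = -131072/7;
    ∫_0^4 12*x^5 dx = 8192;  ∫_0^4 9*x^4 dx = 9216/5.
  Sum: 1048576/9 − 65536 − 131072/7 + 8192 + 9216/5 = 13319168/315.
  ∫_0^4 u'(x)^2 dx = ∫_0^4 (64*x^6 - 96*x^5 - 60*x^4 + 72*x^3 + 36*x^2) dx. Term by term:
    ∫_0^4 64*x^6 dx = 1048576/7;  ∫_0^4 -96*x^5 dx = -65536;  ∫_0^4 -60*x^4 dx = -12288;
    ∫_0^4 72*x^3 dx = 4608;  ∫_0^4 36*x^2 dx = 768.
  Sum: 1048576/7 − 65536 − 12288 + 4608 + 768 = 541440/7.
Adding: ||u||_{H^1}^2 = 13319168/315 + 541440/7 = 5383424/45.


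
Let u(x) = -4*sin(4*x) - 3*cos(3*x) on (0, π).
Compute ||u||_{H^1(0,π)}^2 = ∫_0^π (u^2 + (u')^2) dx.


||u||_{H^1(0,π)}^2 = 1920/7 + 181*π

u'(x) = 9*sin(3*x) - 16*cos(4*x).
Expand u² and (u')² and integrate term by term on (0, π), using: for integers n ≥ 1, ∫_0^π sin²(nx) dx = ∫_0^π cos²(nx) dx = π/2; for n ≠ n', ∫_0^π sin(nx)sin(n'x) dx = ∫_0^π cos(nx)cos(n'x) dx = 0; and by product-to-sum, ∫_0^π sin(nx)cos(n'x) dx = ½∫_0^π [sin((n+n')x) + sin((n−n')x)] dx, which is 0 when n+n' is even and 2n/(n²−n'²) when n+n' is odd (it need not vanish on (0, π)).
  u² squared terms: (-4)²·∫sin(4x)² dx = 16·π/2 = 8*π;  (-3)²·∫cos(3x)² dx = 9·π/2 = 9*π/2.
  u² cross terms: 2·(-4)·(-3)·∫sin(4x)·cos(3x) dx = 24·(8/7) = 192/7.
  So ∫_0^π u² dx = 8*π + 9*π/2 + 192/7 = 192/7 + 25*π/2.
  (u')² squared terms: (-16)²·∫cos(4x)² dx = 256·π/2 = 128*π;  (9)²·∫sin(3x)² dx = 81·π/2 = 81*π/2.
  (u')² cross terms: 2·(-16)·(9)·∫cos(4x)·sin(3x) dx = -288·(-6/7) = 1728/7.
  So ∫_0^π (u')² dx = 128*π + 81*π/2 + 1728/7 = 1728/7 + 337*π/2.
||u||_{H^1}^2 = (192/7 + 25*π/2) + (1728/7 + 337*π/2) = 1920/7 + 181*π.


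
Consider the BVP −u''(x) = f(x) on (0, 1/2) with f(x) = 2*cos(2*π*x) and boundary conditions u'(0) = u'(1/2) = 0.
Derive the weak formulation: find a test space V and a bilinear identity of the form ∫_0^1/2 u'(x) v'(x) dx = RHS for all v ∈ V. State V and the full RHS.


V = H^1(0, 1/2) (no boundary constraint on v; u is determined up to an additive constant); weak form: ∫_0^1/2 u'v' dx = ∫_0^1/2 (2*cos(2*π*x)) v dx for all v ∈ V.

Multiply both sides by a test function v and integrate from 0 to 1/2:
  ∫_0^1/2 −u''(x) v(x) dx = ∫_0^1/2 f(x) v(x) dx.
Integrate the LHS by parts once:
  ∫_0^1/2 −u'' v dx = −[u'(x) v(x)]_0^1/2 + ∫_0^1/2 u'(x) v'(x) dx.
Thus ∫_0^1/2 u'(x) v'(x) dx = ∫_0^1/2 f(x) v(x) dx + [u'(x) v(x)]_0^1/2.
Choose V so that boundary terms are either known or forced to vanish.
u has homogeneous Neumann: u'(0) = u'(1/2) = 0. So [u' v]_0^1/2 = 0·v(1/2) − 0·v(0) = 0 for any v; take V = H^1(0, 1/2).
Weak formulation: find u (satisfying any essential BC) such that ∫_0^1/2 u'(x) v'(x) dx = ∫_0^1/2 f v dx for all v ∈ V (homogeneous Neumann, so boundary terms vanish).
Substituting f(x) = 2*cos(2*π*x), the right-hand side is ∫_0^1/2 (2*cos(2*π*x)) v dx.
Compatibility check (pure Neumann): taking v ≡ 1 ∈ V gives 0 = ∫_0^1/2 f dx + (0) − (0), i.e. ∫_0^1/2 f dx must equal u'(0) − u'(1/2) = 0. Indeed ∫_0^1/2 (2*cos(2*π*x)) dx = 0, so the data are compatible. The solution is then unique only up to an additive constant (fix it e.g. by requiring ∫_0^1/2 u dx = 0).


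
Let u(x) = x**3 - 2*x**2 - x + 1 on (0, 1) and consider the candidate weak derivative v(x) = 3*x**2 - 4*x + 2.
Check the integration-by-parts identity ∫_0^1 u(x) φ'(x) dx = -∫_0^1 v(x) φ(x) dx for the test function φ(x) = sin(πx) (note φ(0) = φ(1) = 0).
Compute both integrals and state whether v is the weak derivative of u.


LHS = 12/π^3 + 3/π, RHS = -3/π + 12/π^3. No, v is not the weak derivative of u.

u(x) = x**3 - 2*x**2 - x + 1, classical derivative u'(x) = 3*x**2 - 4*x - 1.
φ(x) = sin(πx), so φ'(x) = π*cos(π*x).
Note φ(0) = φ(1) = 0, so the boundary term u·φ vanishes.
LHS = ∫_0^1 u(x) φ'(x) dx = ∫_0^1 (π*x^3*cos(π*x) - 2*π*x^2*cos(π*x) - π*x*cos(π*x) + π*cos(π*x)) dx. Term by term:
  ∫_0^1 π*cos(π*x) dx = 0;  ∫_0^1 π*x^3*cos(π*x) dx = -3/π + 12/π^3;  ∫_0^1 -π*x*cos(π*x) dx = 2/π;
  ∫_0^1 -2*π*x^2*cos(π*x) dx = 4/π.
Sum: 0 + -3/π + 12/π^3 + 2/π + 4/π = 12/π^3 + 3/π.
So LHS = 12/π^3 + 3/π.
∫_0^1 v(x) φ(x) dx = ∫_0^1 (3*x^2*sin(π*x) - 4*x*sin(π*x) + 2*sin(π*x)) dx. Term by term:
  ∫_0^1 2*sin(π*x) dx = 4/π;  ∫_0^1 -4*x*sin(π*x) dx = -4/π;  ∫_0^1 3*x^2*sin(π*x) dx = -12/π^3 + 3/π.
Sum: 4/π − 4/π + -12/π^3 + 3/π = -12/π^3 + 3/π.
So RHS = -∫_0^1 v(x) φ(x) dx = -3/π + 12/π^3.
LHS − RHS = 6/π ≠ 0, so the identity fails.
(For a valid weak derivative the identity must hold for EVERY test function, in particular this one. The failure shows v is NOT the weak derivative of u.)
Correct weak derivative would be u'(x) = 3*x**2 - 4*x - 1.


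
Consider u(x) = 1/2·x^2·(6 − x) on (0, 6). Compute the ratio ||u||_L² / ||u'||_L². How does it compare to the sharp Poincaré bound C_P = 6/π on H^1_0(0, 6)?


||u||_L² / ||u'||_L² = 3*sqrt(14)/7 < C_P = 6/π.

u(x) = 1/2·x^2·(6 − x), so u'(x) = 3*x*(4 - x)/2.
u(x) = 1/2·x^2·(6 − x) vanishes at x = 0 and x = 6, so u ∈ H^1_0(0, 6). Differentiate via the product rule and integrate the resulting polynomials term by term.
  ∫_0^6 u² dx = ∫_0^6 (x^6/4 - 3*x^5 + 9*x^4) dx. Term by term:
    ∫_0^6 x^6/4 dx = 69984/7;  ∫_0^6 -3*x^5 dx = -23328;  ∫_0^6 9*x^4 dx = 69984/5.
  Sum: 69984/7 − 23328 + 69984/5 = 23328/35.
  ∫_0^6 (u')² dx = ∫_0^6 (9*x^4/4 - 18*x^3 + 36*x^2) dx. Term by term:
    ∫_0^6 9*x^4/4 dx = 17496/5;  ∫_0^6 -18*x^3 dx = -5832;  ∫_0^6 36*x^2 dx = 2592.
  Sum: 17496/5 − 5832 + 2592 = 1296/5.
∫_0^6 u² dx = 23328/35, so ||u||_L² = 108*sqrt(70)/35.
∫_0^6 (u')² dx = 1296/5, so ||u'||_L² = 36*sqrt(5)/5.
Ratio ||u||_L² / ||u'||_L² = 3*sqrt(14)/7.
Sharp Poincaré constant on H^1_0(0, 6) is C_P = L/π = 6/π, achieved by sin(π/6·x).
A polynomial bump cannot attain the sharp Poincaré constant (only the first sine eigenfunction does), so the ratio is strictly less than C_P, consistent with ||u||_L² ≤ C_P ||u'||_L².


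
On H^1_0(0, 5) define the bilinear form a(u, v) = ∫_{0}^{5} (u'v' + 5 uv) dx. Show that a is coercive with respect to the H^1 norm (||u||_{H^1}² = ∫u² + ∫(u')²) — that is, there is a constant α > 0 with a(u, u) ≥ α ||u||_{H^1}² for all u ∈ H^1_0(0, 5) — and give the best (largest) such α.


α = 1

Coercivity of a(·,·) on H^1_0(0, 5) means a(u, u) ≥ α ||u||_{H^1}² for every u ∈ H^1_0.
The interval has length L = 5, and Poincaré/coercivity depend only on L. Here a(u, u) = ∫(u')² + (5)·∫u².
Here c = 5 ≥ 1, so a(u,u) = ∫(u')² + c∫u² ≥ ∫(u')² + ∫u² = ||u||_{H^1}², i.e. α = 1 works. No larger α is possible: a(u,u) ≥ α||u||_{H^1}² means (1−α)∫(u')² ≥ (α−c)∫u², and for the modes u_n = sin(nπ(x−x₀)/L) (x₀ the left endpoint) one has ∫u_n²/∫(u_n')² = (L/(nπ))² → 0, so a(u_n,u_n)/||u_n||_{H^1}² → 1. Hence the optimal constant is α = 1.
Therefore α = 1.


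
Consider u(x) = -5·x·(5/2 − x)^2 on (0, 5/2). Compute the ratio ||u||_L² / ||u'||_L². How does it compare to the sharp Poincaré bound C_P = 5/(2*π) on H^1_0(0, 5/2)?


||u||_L² / ||u'||_L² = 5*sqrt(14)/28 < C_P = 5/(2*π).

u(x) = -5·x·(5/2 − x)^2, so u'(x) = -15*x^2 + 50*x - 125/4.
u(x) = -5·x·(5/2 − x)^2 vanishes at x = 0 and x = 5/2, so u ∈ H^1_0(0, 5/2). Differentiate via the product rule and integrate the resulting polynomials term by term.
  ∫_0^5/2 u² dx = ∫_0^5/2 (25*x^6 - 250*x^5 + 1875*x^4/2 - 3125*x^3/2 + 15625*x^2/16) dx. Term by term:
    ∫_0^5/2 25*x^6 dx = 1953125/896;  ∫_0^5/2 -250*x^5 dx = -1953125/192;  ∫_0^5/2 1875*x^4/2 dx = 1171875/64;
    ∫_0^5/2 -3125*x^3/2 dx = -1953125/128;  ∫_0^5/2 15625*x^2/16 dx = 1953125/384.
  Sum: 1953125/896 − 1953125/192 + 1171875/64 − 1953125/128 + 1953125/384 = 390625/2688.
  ∫_0^5/2 (u')² dx = ∫_0^5/2 (225*x^4 - 1500*x^3 + 6875*x^2/2 - 3125*x + 15625/16) dx. Term by term:
    ∫_0^5/2 225*x^4 dx = 140625/32;  ∫_0^5/2 -1500*x^3 dx = -234375/16;  ∫_0^5/2 6875*x^2/2 dx = 859375/48;
    ∫_0^5/2 -3125*x dx = -78125/8;  ∫_0^5/2 15625/16 dx = 78125/32.
  Sum: 140625/32 − 234375/16 + 859375/48 − 78125/8 + 78125/32 = 15625/48.
∫_0^5/2 u² dx = 390625/2688, so ||u||_L² = 625*sqrt(42)/336.
∫_0^5/2 (u')² dx = 15625/48, so ||u'||_L² = 125*sqrt(3)/12.
Ratio ||u||_L² / ||u'||_L² = 5*sqrt(14)/28.
Sharp Poincaré constant on H^1_0(0, 5/2) is C_P = L/π = 5/(2*π), achieved by sin(2*π/5·x).
A polynomial bump cannot attain the sharp Poincaré constant (only the first sine eigenfunction does), so the ratio is strictly less than C_P, consistent with ||u||_L² ≤ C_P ||u'||_L².


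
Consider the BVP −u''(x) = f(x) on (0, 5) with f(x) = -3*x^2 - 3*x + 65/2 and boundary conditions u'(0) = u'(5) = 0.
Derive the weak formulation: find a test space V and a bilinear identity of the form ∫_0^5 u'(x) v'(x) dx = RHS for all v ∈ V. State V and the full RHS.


V = H^1(0, 5) (no boundary constraint on v; u is determined up to an additive constant); weak form: ∫_0^5 u'v' dx = ∫_0^5 (-3*x^2 - 3*x + 65/2) v dx for all v ∈ V.

Multiply both sides by a test function v and integrate from 0 to 5:
  ∫_0^5 −u''(x) v(x) dx = ∫_0^5 f(x) v(x) dx.
Integrate the LHS by parts once:
  ∫_0^5 −u'' v dx = −[u'(x) v(x)]_0^5 + ∫_0^5 u'(x) v'(x) dx.
Thus ∫_0^5 u'(x) v'(x) dx = ∫_0^5 f(x) v(x) dx + [u'(x) v(x)]_0^5.
Choose V so that boundary terms are either known or forced to vanish.
u has homogeneous Neumann: u'(0) = u'(5) = 0. So [u' v]_0^5 = 0·v(5) − 0·v(0) = 0 for any v; take V = H^1(0, 5).
Weak formulation: find u (satisfying any essential BC) such that ∫_0^5 u'(x) v'(x) dx = ∫_0^5 f v dx for all v ∈ V (homogeneous Neumann, so boundary terms vanish).
Substituting f(x) = -3*x^2 - 3*x + 65/2, the right-hand side is ∫_0^5 (-3*x^2 - 3*x + 65/2) v dx.
Compatibility check (pure Neumann): taking v ≡ 1 ∈ V gives 0 = ∫_0^5 f dx + (0) − (0), i.e. ∫_0^5 f dx must equal u'(0) − u'(5) = 0. Indeed ∫_0^5 (-3*x^2 - 3*x + 65/2) dx = 0, so the data are compatible. The solution is then unique only up to an additive constant (fix it e.g. by requiring ∫_0^5 u dx = 0).


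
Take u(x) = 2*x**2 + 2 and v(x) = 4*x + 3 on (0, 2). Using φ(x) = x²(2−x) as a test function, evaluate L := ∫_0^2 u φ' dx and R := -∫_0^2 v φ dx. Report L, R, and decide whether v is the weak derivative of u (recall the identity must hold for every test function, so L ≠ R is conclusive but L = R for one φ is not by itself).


LHS = -32/5, RHS = -52/5. No, v is not the weak derivative of u.

u(x) = 2*x**2 + 2, classical derivative u'(x) = 4*x.
φ(x) = x²(2−x), so φ'(x) = x*(4 - 3*x).
Note φ(0) = φ(2) = 0, so the boundary term u·φ vanishes.
LHS = ∫_0^2 u(x) φ'(x) dx = ∫_0^2 (-6*x^4 + 8*x^3 - 6*x^2 + 8*x) dx. Term by term:
  ∫_0^2 -6*x^4 dx = -192/5;  ∫_0^2 8*x^3 dx = 32;  ∫_0^2 -6*x^2 dx = -16;
  ∫_0^2 8*x dx = 16.
Sum: -192/5 + 32 − 16 + 16 = -32/5.
So LHS = -32/5.
∫_0^2 v(x) φ(x) dx = ∫_0^2 (-4*x^4 + 5*x^3 + 6*x^2) dx. Term by term:
  ∫_0^2 -4*x^4 dx = -128/5;  ∫_0^2 5*x^3 dx = 20;  ∫_0^2 6*x^2 dx = 16.
Sum: -128/5 + 20 + 16 = 52/5.
So RHS = -∫_0^2 v(x) φ(x) dx = -52/5.
LHS − RHS = 4 ≠ 0, so the identity fails.
(For a valid weak derivative the identity must hold for EVERY test function, in particular this one. The failure shows v is NOT the weak derivative of u.)
Correct weak derivative would be u'(x) = 4*x.


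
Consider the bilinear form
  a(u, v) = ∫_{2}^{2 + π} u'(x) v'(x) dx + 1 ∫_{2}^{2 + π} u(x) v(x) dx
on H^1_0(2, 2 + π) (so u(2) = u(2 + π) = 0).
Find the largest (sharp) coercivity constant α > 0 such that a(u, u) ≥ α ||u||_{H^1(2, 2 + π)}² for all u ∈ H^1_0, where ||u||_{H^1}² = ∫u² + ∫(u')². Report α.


α = 1

Coercivity of a(·,·) on H^1_0(2, 2 + π) means a(u, u) ≥ α ||u||_{H^1}² for every u ∈ H^1_0.
The interval has length L = π, and Poincaré/coercivity depend only on L. Here a(u, u) = ∫(u')² + (1)·∫u².
Here c = 1 ≥ 1, so a(u,u) = ∫(u')² + c∫u² ≥ ∫(u')² + ∫u² = ||u||_{H^1}², i.e. α = 1 works. No larger α is possible: a(u,u) ≥ α||u||_{H^1}² means (1−α)∫(u')² ≥ (α−c)∫u², and for the modes u_n = sin(nπ(x−x₀)/L) (x₀ the left endpoint) one has ∫u_n²/∫(u_n')² = (L/(nπ))² → 0, so a(u_n,u_n)/||u_n||_{H^1}² → 1. Hence the optimal constant is α = 1.
Therefore α = 1.


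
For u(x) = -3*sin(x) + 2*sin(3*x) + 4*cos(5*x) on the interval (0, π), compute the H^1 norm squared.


||u||_{H^1(0,π)}^2 = 237*π

u'(x) = -20*sin(5*x) - 3*cos(x) + 6*cos(3*x).
Expand u² and (u')² and integrate term by term on (0, π), using: for integers n ≥ 1, ∫_0^π sin²(nx) dx = ∫_0^π cos²(nx) dx = π/2; for n ≠ n', ∫_0^π sin(nx)sin(n'x) dx = ∫_0^π cos(nx)cos(n'x) dx = 0; and by product-to-sum, ∫_0^π sin(nx)cos(n'x) dx = ½∫_0^π [sin((n+n')x) + sin((n−n')x)] dx, which is 0 when n+n' is even and 2n/(n²−n'²) when n+n' is odd (it need not vanish on (0, π)).
  u² squared terms: (-3)²·∫sin(x)² dx = 9·π/2 = 9*π/2;  (2)²·∫sin(3x)² dx = 4·π/2 = 2*π;  (4)²·∫cos(5x)² dx = 16·π/2 = 8*π.
  u² cross terms: 2·(-3)·(2)·∫sin(x)·sin(3x) dx = -12·(0) = 0;  2·(-3)·(4)·∫sin(x)·cos(5x) dx = -24·(0) = 0;  2·(2)·(4)·∫sin(3x)·cos(5x) dx = 16·(0) = 0.
  So ∫_0^π u² dx = 9*π/2 + 2*π + 8*π + 0 + 0 + 0 = 29*π/2.
  (u')² squared terms: (-20)²·∫sin(5x)² dx = 400·π/2 = 200*π;  (-3)²·∫cos(x)² dx = 9·π/2 = 9*π/2;  (6)²·∫cos(3x)² dx = 36·π/2 = 18*π.
  (u')² cross terms: 2·(-20)·(-3)·∫sin(5x)·cos(x) dx = 120·(0) = 0;  2·(-20)·(6)·∫sin(5x)·cos(3x) dx = -240·(0) = 0;  2·(-3)·(6)·∫cos(x)·cos(3x) dx = -36·(0) = 0.
  So ∫_0^π (u')² dx = 200*π + 9*π/2 + 18*π + 0 + 0 + 0 = 445*π/2.
||u||_{H^1}^2 = (29*π/2) + (445*π/2) = 237*π.


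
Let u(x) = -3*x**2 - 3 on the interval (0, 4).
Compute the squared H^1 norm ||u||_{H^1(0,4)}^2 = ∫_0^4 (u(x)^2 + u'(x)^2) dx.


||u||_{H^1}^2 = 15156/5

The H^1 norm (squared) on an interval (0, L) is
  ||u||_{H^1}^2 = ∫_0^L u(x)^2 dx + ∫_0^L u'(x)^2 dx.
Compute u'(x) = -6*x.
Then u(x)^2 = 9*x**4 + 18*x**2 + 9 and u'(x)^2 = 36*x**2.
Integrate each monomial from 0 to 4 using ∫_0^4 c·x^n dx = c·4^(n+1)/(n+1):
  ∫_0^4 u(x)^2 dx = ∫_0^4 (9*x^4 + 18*x^2 + 9) dx. Term by term:
    ∫_0^4 9*x^4 dx = 9216/5;  ∫_0^4 18*x^2 dx = 384;  ∫_0^4 9 dx = 36.
  Sum: 9216/5 + 384 + 36 = 11316/5.
  ∫_0^4 u'(x)^2 dx = ∫_0^4 (36*x^2) dx. Term by term:
    ∫_0^4 36*x^2 dx = 768.
Adding: ||u||_{H^1}^2 = 11316/5 + 768 = 15156/5.


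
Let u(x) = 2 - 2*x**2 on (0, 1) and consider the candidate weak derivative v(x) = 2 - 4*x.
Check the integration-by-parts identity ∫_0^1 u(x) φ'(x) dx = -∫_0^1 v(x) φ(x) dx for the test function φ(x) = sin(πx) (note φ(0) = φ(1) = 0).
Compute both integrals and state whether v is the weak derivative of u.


LHS = 4/π, RHS = 0. No, v is not the weak derivative of u.

u(x) = 2 - 2*x**2, classical derivative u'(x) = -4*x.
φ(x) = sin(πx), so φ'(x) = π*cos(π*x).
Note φ(0) = φ(1) = 0, so the boundary term u·φ vanishes.
LHS = ∫_0^1 u(x) φ'(x) dx = ∫_0^1 (-2*π*x^2*cos(π*x) + 2*π*cos(π*x)) dx. Term by term:
  ∫_0^1 2*π*cos(π*x) dx = 0;  ∫_0^1 -2*π*x^2*cos(π*x) dx = 4/π.
Sum: 0 + 4/π = 4/π.
So LHS = 4/π.
∫_0^1 v(x) φ(x) dx = ∫_0^1 (-4*x*sin(π*x) + 2*sin(π*x)) dx. Term by term:
  ∫_0^1 2*sin(π*x) dx = 4/π;  ∫_0^1 -4*x*sin(π*x) dx = -4/π.
Sum: 4/π − 4/π = 0.
So RHS = -∫_0^1 v(x) φ(x) dx = 0.
LHS − RHS = 4/π ≠ 0, so the identity fails.
(For a valid weak derivative the identity must hold for EVERY test function, in particular this one. The failure shows v is NOT the weak derivative of u.)
Correct weak derivative would be u'(x) = -4*x.
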